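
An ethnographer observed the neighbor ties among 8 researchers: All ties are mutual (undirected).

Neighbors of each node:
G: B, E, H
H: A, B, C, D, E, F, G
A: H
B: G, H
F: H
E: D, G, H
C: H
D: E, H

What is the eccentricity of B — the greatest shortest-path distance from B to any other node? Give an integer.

Distances from B: A:2, C:2, D:2, E:2, F:2, G:1, H:1.
The largest is 2 (to A, F, C, E, and D), so the eccentricity of B is 2.

2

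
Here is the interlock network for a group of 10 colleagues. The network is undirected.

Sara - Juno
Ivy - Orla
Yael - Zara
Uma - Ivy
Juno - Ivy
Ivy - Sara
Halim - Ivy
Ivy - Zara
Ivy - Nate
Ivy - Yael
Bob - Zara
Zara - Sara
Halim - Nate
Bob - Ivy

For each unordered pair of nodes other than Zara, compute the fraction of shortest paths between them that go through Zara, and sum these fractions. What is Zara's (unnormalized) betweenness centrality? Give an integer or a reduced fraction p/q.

Pairs whose geodesics pass through Zara — Yael–Sara: 1/2; Yael–Bob: 1/2; Sara–Bob: 1/2.
All other pairs contribute 0.
Summing the contributions gives betweenness(Zara) = 3/2.

3/2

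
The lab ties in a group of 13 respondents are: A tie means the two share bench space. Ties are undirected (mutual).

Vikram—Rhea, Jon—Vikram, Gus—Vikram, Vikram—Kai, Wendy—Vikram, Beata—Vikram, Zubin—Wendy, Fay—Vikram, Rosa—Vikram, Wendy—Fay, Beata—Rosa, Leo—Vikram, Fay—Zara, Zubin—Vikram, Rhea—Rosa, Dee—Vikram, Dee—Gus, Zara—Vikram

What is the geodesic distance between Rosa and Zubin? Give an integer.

2

One shortest route is Rosa – Vikram – Zubin, which uses 2 edges, and Rosa and Zubin are not directly tied, so nothing shorter exists. So d(Rosa,Zubin) = 2.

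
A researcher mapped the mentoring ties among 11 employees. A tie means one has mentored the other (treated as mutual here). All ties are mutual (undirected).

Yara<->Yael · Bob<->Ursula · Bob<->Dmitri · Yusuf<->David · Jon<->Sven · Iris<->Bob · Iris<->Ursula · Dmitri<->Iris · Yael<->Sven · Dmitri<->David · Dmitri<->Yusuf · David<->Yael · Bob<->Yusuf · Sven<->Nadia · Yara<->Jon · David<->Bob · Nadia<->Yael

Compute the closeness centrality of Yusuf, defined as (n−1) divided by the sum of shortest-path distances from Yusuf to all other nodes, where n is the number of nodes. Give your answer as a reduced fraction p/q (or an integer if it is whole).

5/11

Distances from Yusuf: Bob:1, David:1, Dmitri:1, Iris:2, Jon:4, Nadia:3, Sven:3, Ursula:2, Yael:2, Yara:3. Sum = 22.
n = 11, so closeness = 10/22 = 5/11.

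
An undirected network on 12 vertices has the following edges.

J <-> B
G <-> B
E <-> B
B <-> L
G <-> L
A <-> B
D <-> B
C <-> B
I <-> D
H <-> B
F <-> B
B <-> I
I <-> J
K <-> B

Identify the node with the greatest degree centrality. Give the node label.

Degrees — A:1, B:11, C:1, D:2, E:1, F:1, G:2, H:1, I:3, J:2, K:1, L:2.
The maximum is 11, attained only by B.

B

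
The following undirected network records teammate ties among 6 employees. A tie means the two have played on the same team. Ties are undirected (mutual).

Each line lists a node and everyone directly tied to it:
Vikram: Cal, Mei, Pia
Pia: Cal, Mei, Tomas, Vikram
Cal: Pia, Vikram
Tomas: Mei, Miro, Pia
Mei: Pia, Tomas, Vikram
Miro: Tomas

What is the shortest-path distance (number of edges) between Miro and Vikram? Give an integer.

3

One shortest route is Miro – Tomas – Pia – Vikram, which uses 3 edges, and at distance 2 from Miro we only reach {Mei, Pia}, which does not include Vikram. So d(Miro,Vikram) = 3.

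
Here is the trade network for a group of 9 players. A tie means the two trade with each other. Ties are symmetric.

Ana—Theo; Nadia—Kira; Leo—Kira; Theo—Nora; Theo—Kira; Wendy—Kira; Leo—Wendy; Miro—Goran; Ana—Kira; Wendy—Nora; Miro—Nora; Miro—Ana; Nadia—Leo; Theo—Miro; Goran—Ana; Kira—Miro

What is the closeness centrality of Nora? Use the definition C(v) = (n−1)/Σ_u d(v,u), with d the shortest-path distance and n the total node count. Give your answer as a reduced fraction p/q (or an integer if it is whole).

4/7

Distances from Nora: Ana:2, Goran:2, Kira:2, Leo:2, Miro:1, Nadia:3, Theo:1, Wendy:1. Sum = 14.
n = 9, so closeness = 8/14 = 4/7.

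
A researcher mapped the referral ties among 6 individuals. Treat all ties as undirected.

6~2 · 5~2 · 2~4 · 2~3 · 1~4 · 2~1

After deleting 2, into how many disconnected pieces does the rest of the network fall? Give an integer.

Without 2, the remaining ties split the others into: {1, 4}; {6}; {3}; {5}.
That's 4 separate components.

4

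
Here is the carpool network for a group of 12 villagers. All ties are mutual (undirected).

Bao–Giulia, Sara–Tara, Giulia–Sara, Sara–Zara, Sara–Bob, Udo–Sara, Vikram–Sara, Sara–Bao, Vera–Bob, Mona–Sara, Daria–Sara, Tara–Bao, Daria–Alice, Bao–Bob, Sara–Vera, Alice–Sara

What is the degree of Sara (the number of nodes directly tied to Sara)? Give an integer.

11

Sara is directly tied to Alice, Bao, Bob, Daria, Giulia, Mona, Tara, Udo, Vera, Vikram, and Zara. That is 11 neighbors, so the degree of Sara is 11.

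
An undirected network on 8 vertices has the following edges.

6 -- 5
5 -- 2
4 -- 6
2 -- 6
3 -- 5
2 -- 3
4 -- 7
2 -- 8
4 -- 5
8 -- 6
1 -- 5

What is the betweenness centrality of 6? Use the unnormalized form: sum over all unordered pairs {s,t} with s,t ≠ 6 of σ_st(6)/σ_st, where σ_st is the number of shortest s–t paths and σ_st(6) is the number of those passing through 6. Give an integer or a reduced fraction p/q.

Pairs whose geodesics pass through 6 — 2–4: 1/2; 2–7: 1/2; 4–8: 1; 5–8: 1/2; 8–1: 1/2; 8–7: 1.
All other pairs contribute 0.
Summing the contributions gives betweenness(6) = 4.

4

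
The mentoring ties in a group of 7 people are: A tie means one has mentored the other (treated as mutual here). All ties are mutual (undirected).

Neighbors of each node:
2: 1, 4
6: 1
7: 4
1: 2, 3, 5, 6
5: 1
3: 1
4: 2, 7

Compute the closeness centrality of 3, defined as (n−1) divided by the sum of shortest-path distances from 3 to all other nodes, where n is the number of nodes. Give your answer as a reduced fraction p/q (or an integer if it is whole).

Distances from 3: 1:1, 2:2, 4:3, 5:2, 6:2, 7:4. Sum = 14.
n = 7, so closeness = 6/14 = 3/7.

3/7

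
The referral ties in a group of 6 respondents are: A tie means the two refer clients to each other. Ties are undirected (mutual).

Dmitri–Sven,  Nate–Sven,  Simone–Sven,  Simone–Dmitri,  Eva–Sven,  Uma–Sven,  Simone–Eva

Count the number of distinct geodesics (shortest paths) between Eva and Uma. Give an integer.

1

The shortest distance is 2, and the only length-2 path is Eva–Sven–Uma. So there is exactly 1 shortest path.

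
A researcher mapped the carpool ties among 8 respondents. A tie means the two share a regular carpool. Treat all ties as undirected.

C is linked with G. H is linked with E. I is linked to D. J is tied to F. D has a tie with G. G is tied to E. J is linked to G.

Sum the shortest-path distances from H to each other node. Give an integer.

Distances from H: C:3, D:3, E:1, F:4, G:2, I:4, J:3.
Sum = 3 + 3 + 1 + 4 + 2 + 4 + 3 = 20.

20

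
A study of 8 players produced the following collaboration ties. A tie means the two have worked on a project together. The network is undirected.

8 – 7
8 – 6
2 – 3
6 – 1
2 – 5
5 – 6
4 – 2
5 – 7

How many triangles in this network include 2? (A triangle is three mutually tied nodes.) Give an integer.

0

2's neighbors are 3, 4, and 5, but none of them are tied to each other, so no triangle contains 2.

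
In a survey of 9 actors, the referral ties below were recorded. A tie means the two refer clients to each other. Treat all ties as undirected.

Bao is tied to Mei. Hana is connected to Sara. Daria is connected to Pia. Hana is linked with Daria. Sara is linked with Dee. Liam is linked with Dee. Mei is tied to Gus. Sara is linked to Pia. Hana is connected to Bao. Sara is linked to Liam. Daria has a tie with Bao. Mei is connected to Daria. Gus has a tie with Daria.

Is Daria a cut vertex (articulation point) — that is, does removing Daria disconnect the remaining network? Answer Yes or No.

No

Even without Daria, every remaining node can still reach every other (the residual graph is connected), so Daria is not a cut vertex.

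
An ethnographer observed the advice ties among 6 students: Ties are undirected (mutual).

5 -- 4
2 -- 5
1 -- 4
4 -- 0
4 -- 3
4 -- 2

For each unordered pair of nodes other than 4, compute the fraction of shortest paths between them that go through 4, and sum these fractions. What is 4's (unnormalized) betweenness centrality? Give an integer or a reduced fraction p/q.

Pairs whose geodesics pass through 4 — 0–2: 1; 0–1: 1; 0–5: 1; 0–3: 1; 2–1: 1; 2–3: 1; 1–5: 1; 1–3: 1; 5–3: 1.
All other pairs contribute 0.
Summing the contributions gives betweenness(4) = 9.

9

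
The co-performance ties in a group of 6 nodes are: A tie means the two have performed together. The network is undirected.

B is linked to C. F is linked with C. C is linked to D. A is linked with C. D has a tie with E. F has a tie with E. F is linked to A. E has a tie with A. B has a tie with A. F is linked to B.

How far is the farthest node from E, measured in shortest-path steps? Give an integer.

2

Distances from E: A:1, B:2, C:2, D:1, F:1.
The largest is 2 (to B and C), so the eccentricity of E is 2.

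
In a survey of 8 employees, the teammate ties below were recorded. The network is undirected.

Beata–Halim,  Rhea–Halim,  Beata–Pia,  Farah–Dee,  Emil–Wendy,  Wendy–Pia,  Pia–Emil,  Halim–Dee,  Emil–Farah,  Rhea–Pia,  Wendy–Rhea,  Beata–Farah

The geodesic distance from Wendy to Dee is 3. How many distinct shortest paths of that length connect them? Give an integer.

2

The shortest distance is 3. The length-3 paths are: Wendy–Emil–Farah–Dee; Wendy–Rhea–Halim–Dee.
That gives 2 distinct shortest paths.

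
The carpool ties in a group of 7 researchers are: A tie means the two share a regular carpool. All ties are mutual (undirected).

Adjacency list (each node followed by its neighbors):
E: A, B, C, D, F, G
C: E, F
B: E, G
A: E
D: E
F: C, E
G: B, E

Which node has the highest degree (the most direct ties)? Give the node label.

Degrees — A:1, B:2, C:2, D:1, E:6, F:2, G:2.
The maximum is 6, attained only by E.

E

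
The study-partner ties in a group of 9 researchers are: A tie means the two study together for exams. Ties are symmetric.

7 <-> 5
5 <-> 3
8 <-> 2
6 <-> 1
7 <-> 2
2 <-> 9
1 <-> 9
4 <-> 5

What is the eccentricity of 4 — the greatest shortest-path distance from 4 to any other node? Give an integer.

6

Distances from 4: 1:5, 2:3, 3:2, 5:1, 6:6, 7:2, 8:4, 9:4.
The largest is 6 (to 6), so the eccentricity of 4 is 6.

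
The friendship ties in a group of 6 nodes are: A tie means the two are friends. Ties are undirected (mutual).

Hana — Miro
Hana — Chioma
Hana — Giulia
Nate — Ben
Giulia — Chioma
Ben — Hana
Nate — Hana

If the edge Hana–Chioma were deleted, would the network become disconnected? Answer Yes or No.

No

Even without that edge, Hana still reaches Chioma via Hana – Giulia – Chioma, so the network stays connected. Not a bridge.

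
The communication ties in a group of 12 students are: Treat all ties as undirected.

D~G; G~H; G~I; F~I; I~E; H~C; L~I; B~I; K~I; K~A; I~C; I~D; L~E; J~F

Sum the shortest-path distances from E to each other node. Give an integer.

23

Distances from E: A:3, B:2, C:2, D:2, F:2, G:2, H:3, I:1, J:3, K:2, L:1.
Sum = 3 + 2 + 2 + 2 + 2 + 2 + 3 + 1 + 3 + 2 + 1 = 23.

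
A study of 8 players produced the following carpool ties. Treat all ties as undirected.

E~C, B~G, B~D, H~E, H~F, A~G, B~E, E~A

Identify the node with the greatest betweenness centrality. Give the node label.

Unnormalized betweenness of each node: A:2, B:8, C:0, D:0, E:15, F:0, G:1, H:6.
E has the largest value, 15, making it the main broker — the node through which the most shortest paths run.

E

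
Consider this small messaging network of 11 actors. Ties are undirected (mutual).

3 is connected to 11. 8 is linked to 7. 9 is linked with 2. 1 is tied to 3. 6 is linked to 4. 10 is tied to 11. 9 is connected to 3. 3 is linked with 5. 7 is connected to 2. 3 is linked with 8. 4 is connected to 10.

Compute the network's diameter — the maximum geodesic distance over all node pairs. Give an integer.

Eccentricity of each node (its greatest distance to any other): 1:5, 2:6, 3:4, 4:5, 5:5, 6:6, 7:6, 8:5, 9:5, 10:4, 11:3.
The maximum eccentricity is 6, realized for instance by the pair 7–6 via 7 – 8 – 3 – 11 – 10 – 4 – 6. So the diameter is 6.

6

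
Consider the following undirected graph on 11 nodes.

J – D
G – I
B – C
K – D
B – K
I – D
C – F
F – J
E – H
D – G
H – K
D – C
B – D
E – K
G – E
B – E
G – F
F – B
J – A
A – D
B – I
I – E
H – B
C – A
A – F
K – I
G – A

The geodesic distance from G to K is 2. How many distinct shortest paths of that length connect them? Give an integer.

3

The shortest distance is 2. The length-2 paths are: G–D–K; G–I–K; G–E–K.
That gives 3 distinct shortest paths.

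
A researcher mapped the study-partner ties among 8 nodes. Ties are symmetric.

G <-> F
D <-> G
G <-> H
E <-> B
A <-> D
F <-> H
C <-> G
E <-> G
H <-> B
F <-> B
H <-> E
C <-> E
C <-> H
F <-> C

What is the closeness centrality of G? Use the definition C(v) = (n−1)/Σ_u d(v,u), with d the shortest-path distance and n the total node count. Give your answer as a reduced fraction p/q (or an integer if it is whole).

Distances from G: A:2, B:2, C:1, D:1, E:1, F:1, H:1. Sum = 9.
n = 8, so closeness = 7/9.

7/9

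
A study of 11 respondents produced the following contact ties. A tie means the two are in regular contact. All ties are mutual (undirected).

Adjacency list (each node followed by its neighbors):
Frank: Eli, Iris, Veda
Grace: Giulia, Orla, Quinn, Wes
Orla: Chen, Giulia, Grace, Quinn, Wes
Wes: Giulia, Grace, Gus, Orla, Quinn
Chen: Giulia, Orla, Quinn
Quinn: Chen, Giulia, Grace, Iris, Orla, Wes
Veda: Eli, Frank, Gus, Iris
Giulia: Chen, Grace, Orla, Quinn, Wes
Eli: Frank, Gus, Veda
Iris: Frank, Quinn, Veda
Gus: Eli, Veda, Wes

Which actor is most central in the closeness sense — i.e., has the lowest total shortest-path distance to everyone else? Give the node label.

Quinn

Farness (sum of distances to all others) for each node — Chen:22, Eli:23, Frank:22, Giulia:18, Grace:19, Gus:18, Iris:17, Orla:18, Quinn:15, Veda:20, Wes:16.
The smallest farness is 15, for Quinn, so Quinn has the highest closeness.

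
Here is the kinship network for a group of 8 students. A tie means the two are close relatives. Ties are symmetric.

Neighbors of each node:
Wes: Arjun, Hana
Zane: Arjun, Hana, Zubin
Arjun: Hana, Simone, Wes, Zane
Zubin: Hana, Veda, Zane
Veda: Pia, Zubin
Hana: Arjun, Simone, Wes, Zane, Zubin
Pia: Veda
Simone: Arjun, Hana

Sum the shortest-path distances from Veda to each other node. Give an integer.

15

Distances from Veda: Arjun:3, Hana:2, Pia:1, Simone:3, Wes:3, Zane:2, Zubin:1.
Sum = 3 + 2 + 1 + 3 + 3 + 2 + 1 = 15.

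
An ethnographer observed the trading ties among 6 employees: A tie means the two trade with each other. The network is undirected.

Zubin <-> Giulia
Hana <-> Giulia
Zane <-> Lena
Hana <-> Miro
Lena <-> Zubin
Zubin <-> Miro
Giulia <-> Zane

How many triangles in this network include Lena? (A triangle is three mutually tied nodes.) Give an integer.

Lena's neighbors are Zane and Zubin, but none of them are tied to each other, so no triangle contains Lena.

0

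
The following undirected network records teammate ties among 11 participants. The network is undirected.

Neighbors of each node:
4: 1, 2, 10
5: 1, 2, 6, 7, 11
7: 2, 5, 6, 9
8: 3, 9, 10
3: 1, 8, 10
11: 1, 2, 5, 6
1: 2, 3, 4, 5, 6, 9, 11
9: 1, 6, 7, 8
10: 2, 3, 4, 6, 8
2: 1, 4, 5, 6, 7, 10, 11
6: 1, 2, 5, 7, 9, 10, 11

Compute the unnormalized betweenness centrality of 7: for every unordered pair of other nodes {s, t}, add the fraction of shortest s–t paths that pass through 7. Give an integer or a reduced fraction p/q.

5/6

Pairs whose geodesics pass through 7 — 2–9: 1/3; 9–5: 1/3; 8–5: 1/6.
All other pairs contribute 0.
Summing the contributions gives betweenness(7) = 5/6.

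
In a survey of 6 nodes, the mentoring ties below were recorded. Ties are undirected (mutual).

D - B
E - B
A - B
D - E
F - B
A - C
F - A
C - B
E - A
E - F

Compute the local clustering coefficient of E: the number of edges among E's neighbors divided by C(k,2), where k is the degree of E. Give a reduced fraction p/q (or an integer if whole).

2/3

E's neighbors: A, B, D, and F (k = 4).
Possible neighbor pairs: C(4,2) = 6. Edges among them: A–B, A–F, B–D, B–F → e = 4.
Clustering(E) = 4/6 = 2/3.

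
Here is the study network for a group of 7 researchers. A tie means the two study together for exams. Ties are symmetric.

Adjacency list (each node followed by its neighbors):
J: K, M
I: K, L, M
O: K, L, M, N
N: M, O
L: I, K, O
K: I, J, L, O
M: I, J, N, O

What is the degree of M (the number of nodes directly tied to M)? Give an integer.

4

M is directly tied to I, J, N, and O. That is 4 neighbors, so the degree of M is 4.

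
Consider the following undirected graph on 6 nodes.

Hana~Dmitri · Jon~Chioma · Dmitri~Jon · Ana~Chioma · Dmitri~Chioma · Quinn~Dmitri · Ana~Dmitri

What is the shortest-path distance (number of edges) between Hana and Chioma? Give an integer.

2

One shortest route is Hana – Dmitri – Chioma, which uses 2 edges, and Hana and Chioma are not directly tied, so nothing shorter exists. So d(Hana,Chioma) = 2.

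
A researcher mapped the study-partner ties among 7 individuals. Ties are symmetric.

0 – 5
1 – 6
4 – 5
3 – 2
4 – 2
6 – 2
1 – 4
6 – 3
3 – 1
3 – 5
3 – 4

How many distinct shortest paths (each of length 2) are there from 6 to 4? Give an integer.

3

The shortest distance is 2. The length-2 paths are: 6–1–4; 6–2–4; 6–3–4.
That gives 3 distinct shortest paths.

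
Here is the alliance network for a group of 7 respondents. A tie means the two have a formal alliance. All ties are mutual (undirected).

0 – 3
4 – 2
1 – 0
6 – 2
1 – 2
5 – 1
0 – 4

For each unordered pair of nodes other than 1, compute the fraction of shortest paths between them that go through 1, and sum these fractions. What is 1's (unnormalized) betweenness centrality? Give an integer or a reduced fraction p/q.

7

Pairs whose geodesics pass through 1 — 5–0: 1; 5–3: 1; 5–2: 1; 5–6: 1; 5–4: 2/2; 0–2: 1/2; 0–6: 1/2; 3–2: 1/2; 3–6: 1/2.
All other pairs contribute 0.
Summing the contributions gives betweenness(1) = 7.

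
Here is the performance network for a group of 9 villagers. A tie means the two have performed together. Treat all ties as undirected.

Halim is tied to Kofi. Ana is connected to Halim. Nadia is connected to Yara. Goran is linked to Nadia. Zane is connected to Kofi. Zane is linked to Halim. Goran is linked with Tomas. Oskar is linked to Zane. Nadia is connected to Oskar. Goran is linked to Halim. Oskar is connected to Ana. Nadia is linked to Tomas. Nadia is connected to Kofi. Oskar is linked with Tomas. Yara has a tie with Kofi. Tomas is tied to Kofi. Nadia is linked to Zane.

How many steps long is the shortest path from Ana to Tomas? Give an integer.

2

One shortest route is Ana – Oskar – Tomas, which uses 2 edges, and Ana and Tomas are not directly tied, so nothing shorter exists. So d(Ana,Tomas) = 2.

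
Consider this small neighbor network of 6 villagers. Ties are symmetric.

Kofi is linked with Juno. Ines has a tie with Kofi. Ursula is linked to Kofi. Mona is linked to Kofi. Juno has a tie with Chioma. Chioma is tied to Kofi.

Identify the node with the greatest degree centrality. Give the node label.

Degrees — Chioma:2, Ines:1, Juno:2, Kofi:5, Mona:1, Ursula:1.
The maximum is 5, attained only by Kofi.

Kofi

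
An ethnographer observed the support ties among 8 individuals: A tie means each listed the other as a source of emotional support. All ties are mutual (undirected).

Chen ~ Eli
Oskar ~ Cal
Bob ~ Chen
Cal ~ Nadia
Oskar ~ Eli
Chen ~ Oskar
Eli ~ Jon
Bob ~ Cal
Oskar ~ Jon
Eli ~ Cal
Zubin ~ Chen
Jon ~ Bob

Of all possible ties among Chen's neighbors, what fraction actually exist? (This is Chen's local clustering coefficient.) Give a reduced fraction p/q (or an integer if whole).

Chen's neighbors: Bob, Eli, Oskar, and Zubin (k = 4).
Possible neighbor pairs: C(4,2) = 6. Edges among them: Eli–Oskar → e = 1.
Clustering(Chen) = 1/6.

1/6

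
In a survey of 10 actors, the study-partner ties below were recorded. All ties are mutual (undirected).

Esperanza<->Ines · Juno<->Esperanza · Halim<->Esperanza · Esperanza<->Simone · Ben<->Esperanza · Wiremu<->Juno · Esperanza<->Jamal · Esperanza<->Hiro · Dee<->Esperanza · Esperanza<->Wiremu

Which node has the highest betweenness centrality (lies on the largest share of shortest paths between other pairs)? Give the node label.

Unnormalized betweenness of each node: Ben:0, Dee:0, Esperanza:35, Halim:0, Hiro:0, Ines:0, Jamal:0, Juno:0, Simone:0, Wiremu:0.
Esperanza has the largest value, 35, making it the main broker — the node through which the most shortest paths run.

Esperanza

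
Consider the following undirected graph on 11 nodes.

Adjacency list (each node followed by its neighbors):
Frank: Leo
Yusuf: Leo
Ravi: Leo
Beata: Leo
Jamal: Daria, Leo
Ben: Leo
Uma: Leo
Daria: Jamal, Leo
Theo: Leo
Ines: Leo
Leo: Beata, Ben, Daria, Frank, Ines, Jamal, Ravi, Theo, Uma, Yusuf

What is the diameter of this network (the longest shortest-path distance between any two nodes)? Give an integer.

2

Eccentricity of each node (its greatest distance to any other): Beata:2, Ben:2, Daria:2, Frank:2, Ines:2, Jamal:2, Leo:1, Ravi:2, Theo:2, Uma:2, Yusuf:2.
The maximum eccentricity is 2, realized for instance by the pair Ben–Theo via Ben – Leo – Theo. So the diameter is 2.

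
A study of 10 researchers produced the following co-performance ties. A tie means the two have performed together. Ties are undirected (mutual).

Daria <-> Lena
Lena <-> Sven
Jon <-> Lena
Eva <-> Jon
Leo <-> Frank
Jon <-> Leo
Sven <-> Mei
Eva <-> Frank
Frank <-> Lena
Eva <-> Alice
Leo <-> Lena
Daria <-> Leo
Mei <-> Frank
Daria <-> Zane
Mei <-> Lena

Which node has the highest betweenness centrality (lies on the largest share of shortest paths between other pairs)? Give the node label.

Lena

Unnormalized betweenness of each node: Alice:0, Daria:8, Eva:25/3, Frank:47/6, Jon:14/3, Lena:41/3, Leo:13/3, Mei:7/6, Sven:0, Zane:0.
Lena has the largest value, 41/3, making it the main broker — the node through which the most shortest paths run.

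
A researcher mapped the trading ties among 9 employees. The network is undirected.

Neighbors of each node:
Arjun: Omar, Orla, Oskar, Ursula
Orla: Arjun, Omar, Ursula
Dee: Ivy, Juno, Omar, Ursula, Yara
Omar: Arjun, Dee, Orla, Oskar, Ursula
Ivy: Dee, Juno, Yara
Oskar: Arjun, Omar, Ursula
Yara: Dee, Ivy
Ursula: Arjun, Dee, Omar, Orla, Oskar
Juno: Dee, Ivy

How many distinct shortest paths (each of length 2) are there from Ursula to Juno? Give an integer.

1

The shortest distance is 2, and the only length-2 path is Ursula–Dee–Juno. So there is exactly 1 shortest path.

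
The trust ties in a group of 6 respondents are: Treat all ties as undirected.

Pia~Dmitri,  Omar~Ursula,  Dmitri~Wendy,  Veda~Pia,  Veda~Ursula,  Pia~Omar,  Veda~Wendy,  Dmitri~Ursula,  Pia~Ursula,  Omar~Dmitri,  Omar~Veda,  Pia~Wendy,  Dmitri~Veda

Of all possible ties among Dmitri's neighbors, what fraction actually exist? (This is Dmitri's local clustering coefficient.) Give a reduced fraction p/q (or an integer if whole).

4/5

Dmitri's neighbors: Omar, Pia, Ursula, Veda, and Wendy (k = 5).
Possible neighbor pairs: C(5,2) = 10. Edges among them: Omar–Pia, Omar–Ursula, Omar–Veda, Pia–Ursula, Pia–Veda, Pia–Wendy, Ursula–Veda, Veda–Wendy → e = 8.
Clustering(Dmitri) = 8/10 = 4/5.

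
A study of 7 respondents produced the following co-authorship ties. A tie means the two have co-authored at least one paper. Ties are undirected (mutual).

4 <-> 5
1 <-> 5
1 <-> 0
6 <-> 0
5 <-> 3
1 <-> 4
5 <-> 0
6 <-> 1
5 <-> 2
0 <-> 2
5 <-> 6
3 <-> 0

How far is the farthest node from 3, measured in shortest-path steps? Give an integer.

2

Distances from 3: 0:1, 1:2, 2:2, 4:2, 5:1, 6:2.
The largest is 2 (to 6, 2, 1, and 4), so the eccentricity of 3 is 2.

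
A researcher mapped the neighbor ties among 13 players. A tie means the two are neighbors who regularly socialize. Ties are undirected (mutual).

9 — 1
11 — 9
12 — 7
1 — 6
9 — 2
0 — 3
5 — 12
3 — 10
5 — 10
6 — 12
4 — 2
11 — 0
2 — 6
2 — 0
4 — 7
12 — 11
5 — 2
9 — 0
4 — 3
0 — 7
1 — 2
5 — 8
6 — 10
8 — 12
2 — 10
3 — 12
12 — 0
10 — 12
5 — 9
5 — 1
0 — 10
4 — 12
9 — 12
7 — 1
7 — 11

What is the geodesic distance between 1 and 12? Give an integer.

2

One shortest route is 1 – 5 – 12, which uses 2 edges, and 1 and 12 are not directly tied, so nothing shorter exists. So d(1,12) = 2.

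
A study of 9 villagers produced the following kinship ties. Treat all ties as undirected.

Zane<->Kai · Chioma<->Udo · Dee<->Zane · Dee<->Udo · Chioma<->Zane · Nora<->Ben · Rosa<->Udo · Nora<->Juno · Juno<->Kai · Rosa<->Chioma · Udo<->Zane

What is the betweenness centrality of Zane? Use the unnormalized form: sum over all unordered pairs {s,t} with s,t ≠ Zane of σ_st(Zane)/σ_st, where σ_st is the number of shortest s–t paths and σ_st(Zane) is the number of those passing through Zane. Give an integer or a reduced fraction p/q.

Pairs whose geodesics pass through Zane — Kai–Rosa: 2/2; Kai–Dee: 1; Kai–Udo: 1; Kai–Chioma: 1; Rosa–Ben: 2/2; Rosa–Juno: 2/2; Rosa–Nora: 2/2; Dee–Chioma: 1/2; Dee–Ben: 1; Dee–Juno: 1; Dee–Nora: 1; Udo–Ben: 1; Udo–Juno: 1; Udo–Nora: 1 … (+3 more pairs).
All other pairs contribute 0.
Summing the contributions gives betweenness(Zane) = 33/2.

33/2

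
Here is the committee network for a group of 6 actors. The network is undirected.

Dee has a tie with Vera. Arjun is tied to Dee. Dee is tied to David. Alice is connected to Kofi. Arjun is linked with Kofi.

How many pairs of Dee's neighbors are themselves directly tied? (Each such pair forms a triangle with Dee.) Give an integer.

Dee's neighbors are Arjun, David, and Vera, but none of them are tied to each other, so no triangle contains Dee.

0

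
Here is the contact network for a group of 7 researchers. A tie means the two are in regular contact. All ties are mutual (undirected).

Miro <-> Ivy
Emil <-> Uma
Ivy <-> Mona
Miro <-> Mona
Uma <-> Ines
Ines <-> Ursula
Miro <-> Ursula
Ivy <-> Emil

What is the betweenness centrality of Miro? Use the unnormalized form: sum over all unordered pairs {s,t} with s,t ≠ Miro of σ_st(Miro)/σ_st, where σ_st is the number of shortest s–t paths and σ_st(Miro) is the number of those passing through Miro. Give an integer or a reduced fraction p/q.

4

Pairs whose geodesics pass through Miro — Ivy–Ursula: 1; Ivy–Ines: 1/2; Mona–Ursula: 1; Mona–Ines: 1; Ursula–Emil: 1/2.
All other pairs contribute 0.
Summing the contributions gives betweenness(Miro) = 4.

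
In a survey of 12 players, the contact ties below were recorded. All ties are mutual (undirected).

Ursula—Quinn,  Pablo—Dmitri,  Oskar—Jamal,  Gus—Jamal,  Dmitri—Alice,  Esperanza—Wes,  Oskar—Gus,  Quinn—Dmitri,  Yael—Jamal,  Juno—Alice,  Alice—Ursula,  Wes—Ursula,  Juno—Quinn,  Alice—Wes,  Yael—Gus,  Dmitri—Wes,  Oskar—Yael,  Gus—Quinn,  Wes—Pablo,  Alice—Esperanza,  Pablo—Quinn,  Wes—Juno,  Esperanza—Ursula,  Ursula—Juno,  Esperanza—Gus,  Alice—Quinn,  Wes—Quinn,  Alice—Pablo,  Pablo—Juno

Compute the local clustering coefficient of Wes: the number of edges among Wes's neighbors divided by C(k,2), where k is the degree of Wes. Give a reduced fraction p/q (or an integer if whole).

2/3

Wes's neighbors: Alice, Dmitri, Esperanza, Juno, Pablo, Quinn, and Ursula (k = 7).
Possible neighbor pairs: C(7,2) = 21. Edges among them: Alice–Dmitri, Alice–Esperanza, Alice–Juno, Alice–Pablo, Alice–Quinn, Alice–Ursula, Dmitri–Pablo, Dmitri–Quinn, Esperanza–Ursula, Juno–Pablo, Juno–Quinn, Juno–Ursula, Pablo–Quinn, Quinn–Ursula → e = 14.
Clustering(Wes) = 14/21 = 2/3.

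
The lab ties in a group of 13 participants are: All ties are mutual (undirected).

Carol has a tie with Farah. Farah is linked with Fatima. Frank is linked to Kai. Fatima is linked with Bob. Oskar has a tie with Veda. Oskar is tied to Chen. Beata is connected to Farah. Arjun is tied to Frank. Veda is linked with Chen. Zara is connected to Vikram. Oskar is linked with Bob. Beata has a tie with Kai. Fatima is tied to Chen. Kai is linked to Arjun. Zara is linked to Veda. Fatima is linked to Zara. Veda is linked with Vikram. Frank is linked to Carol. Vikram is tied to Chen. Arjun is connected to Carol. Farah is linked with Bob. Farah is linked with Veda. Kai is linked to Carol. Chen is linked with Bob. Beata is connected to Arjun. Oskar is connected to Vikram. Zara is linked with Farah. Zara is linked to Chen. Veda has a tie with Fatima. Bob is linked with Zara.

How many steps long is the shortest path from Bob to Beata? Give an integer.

One shortest route is Bob – Farah – Beata, which uses 2 edges, and Bob and Beata are not directly tied, so nothing shorter exists. So d(Bob,Beata) = 2.

2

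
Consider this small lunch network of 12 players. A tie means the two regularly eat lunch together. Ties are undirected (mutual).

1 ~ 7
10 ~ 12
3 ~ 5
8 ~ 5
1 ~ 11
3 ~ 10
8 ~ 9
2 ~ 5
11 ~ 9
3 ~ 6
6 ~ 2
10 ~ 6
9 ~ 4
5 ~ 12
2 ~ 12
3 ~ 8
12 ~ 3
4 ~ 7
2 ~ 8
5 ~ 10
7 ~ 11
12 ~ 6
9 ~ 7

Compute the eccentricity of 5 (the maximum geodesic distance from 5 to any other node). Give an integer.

4

Distances from 5: 1:4, 2:1, 3:1, 4:3, 6:2, 7:3, 8:1, 9:2, 10:1, 11:3, 12:1.
The largest is 4 (to 1), so the eccentricity of 5 is 4.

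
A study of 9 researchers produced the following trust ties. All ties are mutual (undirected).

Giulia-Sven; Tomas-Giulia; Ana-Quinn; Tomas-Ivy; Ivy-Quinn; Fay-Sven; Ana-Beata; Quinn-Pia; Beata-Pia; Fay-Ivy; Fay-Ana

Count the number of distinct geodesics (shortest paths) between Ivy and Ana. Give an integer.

2

The shortest distance is 2. The length-2 paths are: Ivy–Fay–Ana; Ivy–Quinn–Ana.
That gives 2 distinct shortest paths.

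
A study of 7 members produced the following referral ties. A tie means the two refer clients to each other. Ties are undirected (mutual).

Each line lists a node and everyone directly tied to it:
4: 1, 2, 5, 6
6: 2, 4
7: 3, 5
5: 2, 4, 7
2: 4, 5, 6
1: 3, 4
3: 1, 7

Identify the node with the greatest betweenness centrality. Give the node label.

4

Unnormalized betweenness of each node: 1:5/2, 2:1, 3:1, 4:11/2, 5:7/2, 6:0, 7:3/2.
4 has the largest value, 11/2, making it the main broker — the node through which the most shortest paths run.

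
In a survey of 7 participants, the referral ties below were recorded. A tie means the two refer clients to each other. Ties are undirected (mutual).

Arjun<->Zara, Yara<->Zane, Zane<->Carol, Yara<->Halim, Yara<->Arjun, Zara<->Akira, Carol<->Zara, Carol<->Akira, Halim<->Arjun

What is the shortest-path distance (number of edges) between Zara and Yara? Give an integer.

2

One shortest route is Zara – Arjun – Yara, which uses 2 edges, and Zara and Yara are not directly tied, so nothing shorter exists. So d(Zara,Yara) = 2.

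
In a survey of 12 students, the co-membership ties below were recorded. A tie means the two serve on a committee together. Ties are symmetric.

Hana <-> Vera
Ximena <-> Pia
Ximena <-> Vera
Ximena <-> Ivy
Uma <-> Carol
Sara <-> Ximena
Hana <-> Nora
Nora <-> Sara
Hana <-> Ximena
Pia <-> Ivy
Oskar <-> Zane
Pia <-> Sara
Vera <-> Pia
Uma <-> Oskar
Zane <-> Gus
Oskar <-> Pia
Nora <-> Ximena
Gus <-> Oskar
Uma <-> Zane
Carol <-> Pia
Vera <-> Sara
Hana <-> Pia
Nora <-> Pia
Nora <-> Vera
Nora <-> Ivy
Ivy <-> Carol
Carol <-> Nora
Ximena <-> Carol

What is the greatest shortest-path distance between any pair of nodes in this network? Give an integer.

3

Eccentricity of each node (its greatest distance to any other): Carol:3, Gus:3, Hana:3, Ivy:3, Nora:3, Oskar:2, Pia:2, Sara:3, Uma:3, Vera:3, Ximena:3, Zane:3.
The maximum eccentricity is 3, realized for instance by the pair Sara–Uma via Sara – Pia – Oskar – Uma. So the diameter is 3.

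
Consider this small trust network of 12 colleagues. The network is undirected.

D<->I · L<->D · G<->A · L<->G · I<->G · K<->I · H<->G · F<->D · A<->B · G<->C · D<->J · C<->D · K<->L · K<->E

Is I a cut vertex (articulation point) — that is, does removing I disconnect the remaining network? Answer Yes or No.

No

Even without I, every remaining node can still reach every other (the residual graph is connected), so I is not a cut vertex.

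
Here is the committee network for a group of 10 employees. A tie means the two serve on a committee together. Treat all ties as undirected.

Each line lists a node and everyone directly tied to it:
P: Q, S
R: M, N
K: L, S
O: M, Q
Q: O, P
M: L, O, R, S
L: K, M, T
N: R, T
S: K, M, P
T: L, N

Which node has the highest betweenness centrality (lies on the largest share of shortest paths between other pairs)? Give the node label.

Unnormalized betweenness of each node: K:2, L:17/2, M:18, N:1, O:5, P:2, Q:1, R:5, S:17/2, T:2.
M has the largest value, 18, making it the main broker — the node through which the most shortest paths run.

M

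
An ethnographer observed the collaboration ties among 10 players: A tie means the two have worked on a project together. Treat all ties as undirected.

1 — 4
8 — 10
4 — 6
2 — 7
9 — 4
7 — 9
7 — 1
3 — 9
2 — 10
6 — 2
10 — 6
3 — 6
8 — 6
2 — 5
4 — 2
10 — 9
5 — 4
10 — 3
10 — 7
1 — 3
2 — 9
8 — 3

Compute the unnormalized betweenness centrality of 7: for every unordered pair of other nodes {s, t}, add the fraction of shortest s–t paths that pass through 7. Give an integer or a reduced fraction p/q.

Pairs whose geodesics pass through 7 — 9–1: 1/3; 2–1: 1/2; 10–1: 1/2.
All other pairs contribute 0.
Summing the contributions gives betweenness(7) = 4/3.

4/3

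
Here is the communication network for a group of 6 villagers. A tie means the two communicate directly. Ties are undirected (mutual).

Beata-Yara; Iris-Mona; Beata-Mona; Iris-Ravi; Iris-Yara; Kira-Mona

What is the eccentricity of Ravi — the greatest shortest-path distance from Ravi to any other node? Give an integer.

Distances from Ravi: Beata:3, Iris:1, Kira:3, Mona:2, Yara:2.
The largest is 3 (to Beata and Kira), so the eccentricity of Ravi is 3.

3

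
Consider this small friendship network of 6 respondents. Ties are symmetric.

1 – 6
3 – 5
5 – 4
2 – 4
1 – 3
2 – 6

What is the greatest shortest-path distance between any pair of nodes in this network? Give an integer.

3

Eccentricity of each node (its greatest distance to any other): 1:3, 2:3, 3:3, 4:3, 5:3, 6:3.
The maximum eccentricity is 3, realized for instance by the pair 4–1 via 4 – 2 – 6 – 1. So the diameter is 3.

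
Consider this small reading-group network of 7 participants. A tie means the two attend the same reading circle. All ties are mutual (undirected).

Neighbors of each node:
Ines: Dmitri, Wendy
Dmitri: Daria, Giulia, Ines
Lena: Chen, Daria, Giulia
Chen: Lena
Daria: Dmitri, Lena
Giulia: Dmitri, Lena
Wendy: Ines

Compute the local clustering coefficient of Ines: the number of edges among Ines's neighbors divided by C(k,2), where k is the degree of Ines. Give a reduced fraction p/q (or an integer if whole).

0

Ines's neighbors: Dmitri and Wendy (k = 2).
Possible neighbor pairs: C(2,2) = 1. Edges among them: none → e = 0.
Clustering(Ines) = 0/1.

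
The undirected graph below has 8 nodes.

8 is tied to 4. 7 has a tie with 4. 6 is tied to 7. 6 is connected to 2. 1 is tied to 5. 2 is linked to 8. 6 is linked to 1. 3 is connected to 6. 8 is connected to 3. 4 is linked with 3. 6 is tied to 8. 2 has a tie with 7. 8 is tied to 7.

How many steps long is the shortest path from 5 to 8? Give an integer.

One shortest route is 5 – 1 – 6 – 8, which uses 3 edges, and at distance 2 from 5 we only reach {6}, which does not include 8. So d(5,8) = 3.

3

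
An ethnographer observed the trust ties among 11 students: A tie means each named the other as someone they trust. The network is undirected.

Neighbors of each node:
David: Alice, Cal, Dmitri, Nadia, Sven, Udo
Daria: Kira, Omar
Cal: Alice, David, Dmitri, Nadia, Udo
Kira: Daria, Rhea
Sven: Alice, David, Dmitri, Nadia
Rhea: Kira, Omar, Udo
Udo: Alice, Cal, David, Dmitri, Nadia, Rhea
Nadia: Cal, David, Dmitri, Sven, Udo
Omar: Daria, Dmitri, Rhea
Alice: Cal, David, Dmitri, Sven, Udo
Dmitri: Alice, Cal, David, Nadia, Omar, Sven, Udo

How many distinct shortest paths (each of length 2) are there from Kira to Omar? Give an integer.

The shortest distance is 2. The length-2 paths are: Kira–Daria–Omar; Kira–Rhea–Omar.
That gives 2 distinct shortest paths.

2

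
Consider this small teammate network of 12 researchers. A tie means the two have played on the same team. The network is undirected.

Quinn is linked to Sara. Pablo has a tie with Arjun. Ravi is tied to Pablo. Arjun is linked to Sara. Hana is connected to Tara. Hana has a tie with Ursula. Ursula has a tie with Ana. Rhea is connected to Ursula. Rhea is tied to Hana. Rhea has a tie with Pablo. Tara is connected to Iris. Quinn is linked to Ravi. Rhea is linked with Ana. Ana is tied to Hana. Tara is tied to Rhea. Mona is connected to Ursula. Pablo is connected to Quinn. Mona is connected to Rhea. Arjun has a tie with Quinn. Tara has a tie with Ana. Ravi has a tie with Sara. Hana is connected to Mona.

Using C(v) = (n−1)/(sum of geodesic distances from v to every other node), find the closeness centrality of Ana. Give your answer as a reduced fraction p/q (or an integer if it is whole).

11/23

Distances from Ana: Arjun:3, Hana:1, Iris:2, Mona:2, Pablo:2, Quinn:3, Ravi:3, Rhea:1, Sara:4, Tara:1, Ursula:1. Sum = 23.
n = 12, so closeness = 11/23.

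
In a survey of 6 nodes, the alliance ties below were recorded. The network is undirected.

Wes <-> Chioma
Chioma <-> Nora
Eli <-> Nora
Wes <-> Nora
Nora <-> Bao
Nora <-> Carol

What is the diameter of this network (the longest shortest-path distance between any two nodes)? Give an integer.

Eccentricity of each node (its greatest distance to any other): Bao:2, Carol:2, Chioma:2, Eli:2, Nora:1, Wes:2.
The maximum eccentricity is 2, realized for instance by the pair Carol–Wes via Carol – Nora – Wes. So the diameter is 2.

2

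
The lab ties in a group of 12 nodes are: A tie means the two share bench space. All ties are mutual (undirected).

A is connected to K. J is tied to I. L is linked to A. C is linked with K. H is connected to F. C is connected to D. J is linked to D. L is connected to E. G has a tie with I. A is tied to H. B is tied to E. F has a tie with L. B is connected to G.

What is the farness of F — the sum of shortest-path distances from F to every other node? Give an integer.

Distances from F: A:2, B:3, C:4, D:5, E:2, G:4, H:1, I:5, J:6, K:3, L:1.
Sum = 2 + 3 + 4 + 5 + 2 + 4 + 1 + 5 + 6 + 3 + 1 = 36.

36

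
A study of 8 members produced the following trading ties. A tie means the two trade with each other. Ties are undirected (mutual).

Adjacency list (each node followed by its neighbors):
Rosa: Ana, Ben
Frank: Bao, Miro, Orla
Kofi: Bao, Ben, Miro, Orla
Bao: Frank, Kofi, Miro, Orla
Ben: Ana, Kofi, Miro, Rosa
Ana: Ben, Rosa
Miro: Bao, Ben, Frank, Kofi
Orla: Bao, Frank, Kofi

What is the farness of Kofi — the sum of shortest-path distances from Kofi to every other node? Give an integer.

Distances from Kofi: Ana:2, Bao:1, Ben:1, Frank:2, Miro:1, Orla:1, Rosa:2.
Sum = 2 + 1 + 1 + 2 + 1 + 1 + 2 = 10.

10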